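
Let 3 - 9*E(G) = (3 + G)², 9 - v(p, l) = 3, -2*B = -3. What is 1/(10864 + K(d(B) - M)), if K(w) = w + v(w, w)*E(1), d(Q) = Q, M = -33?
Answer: 6/65339 ≈ 9.1829e-5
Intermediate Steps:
B = 3/2 (B = -½*(-3) = 3/2 ≈ 1.5000)
v(p, l) = 6 (v(p, l) = 9 - 1*3 = 9 - 3 = 6)
E(G) = ⅓ - (3 + G)²/9
K(w) = -26/3 + w (K(w) = w + 6*(⅓ - (3 + 1)²/9) = w + 6*(⅓ - ⅑*4²) = w + 6*(⅓ - ⅑*16) = w + 6*(⅓ - 16/9) = w + 6*(-13/9) = w - 26/3 = -26/3 + w)
1/(10864 + K(d(B) - M)) = 1/(10864 + (-26/3 + (3/2 - 1*(-33)))) = 1/(10864 + (-26/3 + (3/2 + 33))) = 1/(10864 + (-26/3 + 69/2)) = 1/(10864 + 155/6) = 1/(65339/6) = 6/65339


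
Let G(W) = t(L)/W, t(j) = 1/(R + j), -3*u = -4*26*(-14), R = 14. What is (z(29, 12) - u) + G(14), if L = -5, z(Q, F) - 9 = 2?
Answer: 62539/126 ≈ 496.34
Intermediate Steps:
z(Q, F) = 11 (z(Q, F) = 9 + 2 = 11)
u = -1456/3 (u = -(-4*26)*(-14)/3 = -(-104)*(-14)/3 = -1/3*1456 = -1456/3 ≈ -485.33)
t(j) = 1/(14 + j)
G(W) = 1/(9*W) (G(W) = 1/((14 - 5)*W) = 1/(9*W))
(z(29, 12) - u) + G(14) = (11 - 1*(-1456/3)) + (1/9)/14 = (11 + 1456/3) + (1/9)*(1/14) = 1489/3 + 1/126 = 62539/126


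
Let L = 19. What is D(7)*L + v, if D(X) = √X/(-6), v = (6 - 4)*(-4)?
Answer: -8 - 19*√7/6 ≈ -16.378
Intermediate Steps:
v = -8 (v = 2*(-4) = -8)
D(X) = -√X/6
D(7)*L + v = -√7/6*19 - 8 = -19*√7/6 - 8 = -8 - 19*√7/6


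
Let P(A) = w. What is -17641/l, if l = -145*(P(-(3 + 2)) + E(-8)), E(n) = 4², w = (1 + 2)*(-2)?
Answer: 17641/1450 ≈ 12.166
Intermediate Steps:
w = -6 (w = 3*(-2) = -6)
P(A) = -6
E(n) = 16
l = -1450 (l = -145*(-6 + 16) = -145*10 = -1450)
-17641/l = -17641/(-1450) = -17641*(-1/1450) = 17641/1450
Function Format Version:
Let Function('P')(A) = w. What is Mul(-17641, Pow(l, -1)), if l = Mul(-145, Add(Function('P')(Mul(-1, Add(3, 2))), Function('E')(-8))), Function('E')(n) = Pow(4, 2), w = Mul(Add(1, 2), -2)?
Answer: Rational(17641, 1450) ≈ 12.166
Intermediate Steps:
w = -6 (w = Mul(3, -2) = -6)
Function('P')(A) = -6
Function('E')(n) = 16
l = -1450 (l = Mul(-145, Add(-6, 16)) = Mul(-145, 10) = -1450)
Mul(-17641, Pow(l, -1)) = Mul(-17641, Pow(-1450, -1)) = Mul(-17641, Rational(-1, 1450)) = Rational(17641, 1450)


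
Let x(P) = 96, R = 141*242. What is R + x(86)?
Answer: 34218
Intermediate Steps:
R = 34122
R + x(86) = 34122 + 96 = 34218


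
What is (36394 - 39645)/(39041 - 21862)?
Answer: -3251/17179 ≈ -0.18924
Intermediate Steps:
(36394 - 39645)/(39041 - 21862) = -3251/17179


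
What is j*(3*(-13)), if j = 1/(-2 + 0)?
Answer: 39/2 ≈ 19.500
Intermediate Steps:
j = -1/2 (j = 1/(-2) = -1/2 ≈ -0.50000)
j*(3*(-13)) = -3*(-13)/2 = -1/2*(-39) = 39/2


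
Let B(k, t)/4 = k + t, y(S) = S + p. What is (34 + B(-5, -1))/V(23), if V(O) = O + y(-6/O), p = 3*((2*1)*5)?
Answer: 230/1213 ≈ 0.18961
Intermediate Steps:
p = 30 (p = 3*(2*5) = 3*10 = 30)
y(S) = 30 + S (y(S) = S + 30 = 30 + S)
V(O) = 30 + O - 6/O (V(O) = O + (30 - 6/O) = 30 + O - 6/O)
B(k, t) = 4*k + 4*t (B(k, t) = 4*(k + t) = 4*k + 4*t)
(34 + B(-5, -1))/V(23) = (34 + (4*(-5) + 4*(-1)))/(30 + 23 - 6/23) = (34 + (-20 - 4))/(30 + 23 - 6*1/23) = (34 - 24)/(30 + 23 - 6/23) = 10/(1213/23) = (23/1213)*10 = 230/1213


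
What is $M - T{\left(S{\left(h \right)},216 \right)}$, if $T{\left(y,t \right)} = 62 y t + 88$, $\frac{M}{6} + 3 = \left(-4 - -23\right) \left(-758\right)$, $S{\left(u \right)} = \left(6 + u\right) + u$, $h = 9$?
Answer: $-407926$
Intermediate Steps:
$S{\left(u \right)} = 6 + 2 u$
$M = -86430$ ($M = -18 + 6 \left(-4 - -23\right) \left(-758\right) = -18 + 6 \left(-4 + 23\right) \left(-758\right) = -18 + 6 \cdot 19 \left(-758\right) = -18 + 6 \left(-14402\right) = -18 - 86412 = -86430$)
$T{\left(y,t \right)} = 88 + 62 t y$ ($T{\left(y,t \right)} = 62 t y + 88 = 88 + 62 t y$)
$M - T{\left(S{\left(h \right)},216 \right)} = -86430 - \left(88 + 62 \cdot 216 \left(6 + 2 \cdot 9\right)\right) = -86430 - \left(88 + 62 \cdot 216 \left(6 + 18\right)\right) = -86430 - \left(88 + 62 \cdot 216 \cdot 24\right) = -86430 - \left(88 + 321408\right) = -86430 - 321496 = -407926$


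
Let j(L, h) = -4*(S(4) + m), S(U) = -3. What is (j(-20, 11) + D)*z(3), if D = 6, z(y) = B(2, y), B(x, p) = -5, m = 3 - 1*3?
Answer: -90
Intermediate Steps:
m = 0 (m = 3 - 3 = 0)
j(L, h) = 12 (j(L, h) = -4*(-3 + 0) = -4*(-3) = 12)
z(y) = -5
(j(-20, 11) + D)*z(3) = (12 + 6)*(-5) = 18*(-5) = -90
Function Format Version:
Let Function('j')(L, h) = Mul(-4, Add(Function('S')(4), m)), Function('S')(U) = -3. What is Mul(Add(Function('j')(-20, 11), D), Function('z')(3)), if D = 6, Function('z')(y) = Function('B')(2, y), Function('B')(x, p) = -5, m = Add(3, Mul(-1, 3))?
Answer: -90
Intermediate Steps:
m = 0 (m = Add(3, -3) = 0)
Function('j')(L, h) = 12 (Function('j')(L, h) = Mul(-4, Add(-3, 0)) = Mul(-4, -3) = 12)
Function('z')(y) = -5
Mul(Add(Function('j')(-20, 11), D), Function('z')(3)) = Mul(Add(12, 6), -5) = Mul(18, -5) = -90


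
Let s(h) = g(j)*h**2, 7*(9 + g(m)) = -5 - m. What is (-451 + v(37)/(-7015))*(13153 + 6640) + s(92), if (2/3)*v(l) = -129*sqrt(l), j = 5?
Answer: -63104373/7 + 7659891*sqrt(37)/14030 ≈ -9.0116e+6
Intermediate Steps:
v(l) = -387*sqrt(l)/2 (v(l) = 3*(-129*sqrt(l))/2 = -387*sqrt(l)/2)
g(m) = -68/7 - m/7 (g(m) = -9 + (-5 - m)/7 = -9 + (-5/7 - m/7) = -68/7 - m/7)
s(h) = -73*h**2/7 (s(h) = (-68/7 - 1/7*5)*h**2 = (-68/7 - 5/7)*h**2 = -73*h**2/7)
(-451 + v(37)/(-7015))*(13153 + 6640) + s(92) = (-451 - 387*sqrt(37)/2/(-7015))*(13153 + 6640) - 73/7*92**2 = (-451 - 387*sqrt(37)/2*(-1/7015))*19793 - 73/7*8464 = (-451 + 387*sqrt(37)/14030)*19793 - 617872/7 = (-8926643 + 7659891*sqrt(37)/14030) - 617872/7 = -63104373/7 + 7659891*sqrt(37)/14030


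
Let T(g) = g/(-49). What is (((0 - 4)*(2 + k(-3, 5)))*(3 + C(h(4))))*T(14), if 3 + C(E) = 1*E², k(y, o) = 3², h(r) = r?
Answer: 1408/7 ≈ 201.14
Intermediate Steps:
T(g) = -g/49 (T(g) = g*(-1/49) = -g/49)
k(y, o) = 9
C(E) = -3 + E² (C(E) = -3 + 1*E² = -3 + E²)
(((0 - 4)*(2 + k(-3, 5)))*(3 + C(h(4))))*T(14) = (((0 - 4)*(2 + 9))*(3 + (-3 + 4²)))*(-1/49*14) = ((-4*11)*(3 + (-3 + 16)))*(-2/7) = -44*(3 + 13)*(-2/7) = -44*16*(-2/7) = -704*(-2/7) = 1408/7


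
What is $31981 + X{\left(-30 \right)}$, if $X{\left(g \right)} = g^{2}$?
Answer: $32881$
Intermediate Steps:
$31981 + X{\left(-30 \right)} = 31981 + \left(-30\right)^{2} = 31981 + 900 = 32881$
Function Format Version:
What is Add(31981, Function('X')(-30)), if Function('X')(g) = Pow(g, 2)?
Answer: 32881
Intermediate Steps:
Add(31981, Function('X')(-30)) = Add(31981, Pow(-30, 2)) = Add(31981, 900) = 32881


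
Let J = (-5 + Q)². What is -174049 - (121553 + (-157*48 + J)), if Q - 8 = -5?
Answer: -288070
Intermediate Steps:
Q = 3 (Q = 8 - 5 = 3)
J = 4 (J = (-5 + 3)² = (-2)² = 4)
-174049 - (121553 + (-157*48 + J)) = -174049 - (121553 + (-157*48 + 4)) = -174049 - (121553 + (-7536 + 4)) = -174049 - (121553 - 7532) = -174049 - 1*114021 = -174049 - 114021 = -288070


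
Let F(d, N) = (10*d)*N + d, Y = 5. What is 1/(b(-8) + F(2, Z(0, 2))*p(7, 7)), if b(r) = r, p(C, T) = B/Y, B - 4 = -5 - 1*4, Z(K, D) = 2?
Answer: -1/50 ≈ -0.020000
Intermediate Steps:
B = -5 (B = 4 + (-5 - 1*4) = 4 + (-5 - 4) = 4 - 9 = -5)
p(C, T) = -1 (p(C, T) = -5/5 = -5*⅕ = -1)
F(d, N) = d + 10*N*d (F(d, N) = 10*N*d + d = d + 10*N*d)
1/(b(-8) + F(2, Z(0, 2))*p(7, 7)) = 1/(-8 + (2*(1 + 10*2))*(-1)) = 1/(-8 + (2*(1 + 20))*(-1)) = 1/(-8 + (2*21)*(-1)) = 1/(-8 + 42*(-1)) = 1/(-8 - 42) = 1/(-50) = -1/50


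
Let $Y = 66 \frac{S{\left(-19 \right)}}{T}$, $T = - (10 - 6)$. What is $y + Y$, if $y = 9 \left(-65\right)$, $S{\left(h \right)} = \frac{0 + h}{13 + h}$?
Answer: $- \frac{2549}{4} \approx -637.25$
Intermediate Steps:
$S{\left(h \right)} = \frac{h}{13 + h}$
$T = -4$ ($T = \left(-1\right) 4 = -4$)
$y = -585$
$Y = - \frac{209}{4}$ ($Y = 66 \frac{\left(-19\right) \frac{1}{13 - 19}}{-4} = 66 - \frac{19}{-6} \left(- \frac{1}{4}\right) = 66 \left(-19\right) \left(- \frac{1}{6}\right) \left(- \frac{1}{4}\right) = 66 \cdot \frac{19}{6} \left(- \frac{1}{4}\right) = 66 \left(- \frac{19}{24}\right) = - \frac{209}{4} \approx -52.25$)
$y + Y = -585 - \frac{209}{4} = - \frac{2549}{4}$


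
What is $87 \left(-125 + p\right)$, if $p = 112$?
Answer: $-1131$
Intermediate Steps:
$87 \left(-125 + p\right) = 87 \left(-125 + 112\right) = 87 \left(-13\right) = -1131$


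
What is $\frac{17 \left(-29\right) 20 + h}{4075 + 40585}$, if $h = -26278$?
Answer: $- \frac{18069}{22330} \approx -0.80918$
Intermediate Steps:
$\frac{17 \left(-29\right) 20 + h}{4075 + 40585} = \frac{17 \left(-29\right) 20 - 26278}{4075 + 40585} = \frac{\left(-493\right) 20 - 26278}{44660} = \left(-9860 - 26278\right) \frac{1}{44660} = \left(-36138\right) \frac{1}{44660} = - \frac{18069}{22330}$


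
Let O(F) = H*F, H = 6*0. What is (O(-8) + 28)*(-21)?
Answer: -588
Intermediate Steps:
H = 0
O(F) = 0 (O(F) = 0*F = 0)
(O(-8) + 28)*(-21) = (0 + 28)*(-21) = 28*(-21) = -588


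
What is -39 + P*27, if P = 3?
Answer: 42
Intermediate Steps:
-39 + P*27 = -39 + 3*27 = -39 + 81 = 42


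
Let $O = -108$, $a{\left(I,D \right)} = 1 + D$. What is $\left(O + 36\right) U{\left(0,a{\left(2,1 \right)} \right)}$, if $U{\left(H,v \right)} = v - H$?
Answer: $-144$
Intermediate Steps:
$\left(O + 36\right) U{\left(0,a{\left(2,1 \right)} \right)} = \left(-108 + 36\right) \left(\left(1 + 1\right) - 0\right) = - 72 \left(2 + 0\right) = \left(-72\right) 2 = -144$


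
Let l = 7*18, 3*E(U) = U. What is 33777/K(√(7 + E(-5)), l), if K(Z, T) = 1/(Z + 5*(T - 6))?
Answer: 20266200 + 45036*√3 ≈ 2.0344e+7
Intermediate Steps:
E(U) = U/3
l = 126
K(Z, T) = 1/(-30 + Z + 5*T) (K(Z, T) = 1/(Z + 5*(-6 + T)) = 1/(Z + (-30 + 5*T)) = 1/(-30 + Z + 5*T))
33777/K(√(7 + E(-5)), l) = 33777/(1/(-30 + √(7 + (⅓)*(-5)) + 5*126)) = 33777/(1/(-30 + √(7 - 5/3) + 630)) = 33777/(1/(-30 + √(16/3) + 630)) = 33777/(1/(-30 + 4*√3/3 + 630)) = 33777/(1/(600 + 4*√3/3)) = 33777*(600 + 4*√3/3) = 20266200 + 45036*√3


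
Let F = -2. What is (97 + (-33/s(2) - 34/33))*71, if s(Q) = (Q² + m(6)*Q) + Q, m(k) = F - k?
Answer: 2325889/330 ≈ 7048.1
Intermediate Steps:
m(k) = -2 - k
s(Q) = Q² - 7*Q (s(Q) = (Q² + (-2 - 1*6)*Q) + Q = (Q² + (-2 - 6)*Q) + Q = (Q² - 8*Q) + Q = Q² - 7*Q)
(97 + (-33/s(2) - 34/33))*71 = (97 + (-33*1/(2*(-7 + 2)) - 34/33))*71 = (97 + (-33/(2*(-5)) - 34*1/33))*71 = (97 + (-33/(-10) - 34/33))*71 = (97 + (-33*(-⅒) - 34/33))*71 = (97 + (33/10 - 34/33))*71 = (97 + 749/330)*71 = (32759/330)*71 = 2325889/330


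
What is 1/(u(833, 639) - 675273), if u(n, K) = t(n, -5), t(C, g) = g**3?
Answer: -1/675398 ≈ -1.4806e-6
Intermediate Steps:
u(n, K) = -125 (u(n, K) = (-5)**3 = -125)
1/(u(833, 639) - 675273) = 1/(-125 - 675273) = 1/(-675398) = -1/675398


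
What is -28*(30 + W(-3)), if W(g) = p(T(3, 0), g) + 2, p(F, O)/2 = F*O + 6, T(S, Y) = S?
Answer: -728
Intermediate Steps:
p(F, O) = 12 + 2*F*O (p(F, O) = 2*(F*O + 6) = 2*(6 + F*O) = 12 + 2*F*O)
W(g) = 14 + 6*g (W(g) = (12 + 2*3*g) + 2 = (12 + 6*g) + 2 = 14 + 6*g)
-28*(30 + W(-3)) = -28*(30 + (14 + 6*(-3))) = -28*(30 + (14 - 18)) = -28*(30 - 4) = -28*26 = -728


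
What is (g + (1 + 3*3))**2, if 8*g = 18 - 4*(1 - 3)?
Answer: 2809/16 ≈ 175.56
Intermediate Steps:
g = 13/4 (g = (18 - 4*(1 - 3))/8 = (18 - 4*(-2))/8 = (18 + 8)/8 = (1/8)*26 = 13/4 ≈ 3.2500)
(g + (1 + 3*3))**2 = (13/4 + (1 + 3*3))**2 = (13/4 + (1 + 9))**2 = (13/4 + 10)**2 = (53/4)**2 = 2809/16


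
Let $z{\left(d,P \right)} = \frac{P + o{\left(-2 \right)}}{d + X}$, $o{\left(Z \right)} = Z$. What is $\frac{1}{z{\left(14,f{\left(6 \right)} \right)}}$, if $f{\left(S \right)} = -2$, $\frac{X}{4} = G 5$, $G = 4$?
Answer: $- \frac{47}{2} \approx -23.5$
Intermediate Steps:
$X = 80$ ($X = 4 \cdot 4 \cdot 5 = 4 \cdot 20 = 80$)
$z{\left(d,P \right)} = \frac{-2 + P}{80 + d}$ ($z{\left(d,P \right)} = \frac{P - 2}{d + 80} = \frac{-2 + P}{80 + d}$)
$\frac{1}{z{\left(14,f{\left(6 \right)} \right)}} = \frac{1}{\frac{1}{80 + 14} \left(-2 - 2\right)} = \frac{1}{\frac{1}{94} \left(-4\right)} = \frac{1}{- \frac{2}{47}} = - \frac{47}{2}$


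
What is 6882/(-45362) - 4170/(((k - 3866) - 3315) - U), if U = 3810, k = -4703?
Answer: 548334/4810211 ≈ 0.11399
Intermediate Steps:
6882/(-45362) - 4170/(((k - 3866) - 3315) - U) = 6882/(-45362) - 4170/(((-4703 - 3866) - 3315) - 1*3810) = 6882*(-1/45362) - 4170/((-8569 - 3315) - 3810) = -93/613 - 4170/(-11884 - 3810) = -93/613 - 4170/(-15694) = -93/613 - 4170*(-1/15694) = -93/613 + 2085/7847 = 548334/4810211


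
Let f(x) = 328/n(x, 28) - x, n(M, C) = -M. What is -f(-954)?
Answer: -455222/477 ≈ -954.34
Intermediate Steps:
f(x) = -x - 328/x (f(x) = 328/((-x)) - x = 328*(-1/x) - x = -328/x - x = -x - 328/x)
-f(-954) = -(-1*(-954) - 328/(-954)) = -(954 - 328*(-1/954)) = -(954 + 164/477) = -1*455222/477 = -455222/477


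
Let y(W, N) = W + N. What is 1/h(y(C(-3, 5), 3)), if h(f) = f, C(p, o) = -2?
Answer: 1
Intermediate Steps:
y(W, N) = N + W
1/h(y(C(-3, 5), 3)) = 1/(3 - 2) = 1/1 = 1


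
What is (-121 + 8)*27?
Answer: -3051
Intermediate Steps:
(-121 + 8)*27 = -113*27 = -3051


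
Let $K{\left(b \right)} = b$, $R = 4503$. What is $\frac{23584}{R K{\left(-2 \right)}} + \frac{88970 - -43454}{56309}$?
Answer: $- \frac{67690456}{253559427} \approx -0.26696$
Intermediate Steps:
$\frac{23584}{R K{\left(-2 \right)}} + \frac{88970 - -43454}{56309} = \frac{23584}{4503 \left(-2\right)} + \frac{88970 - -43454}{56309} = \frac{23584}{-9006} + \left(88970 + 43454\right) \frac{1}{56309} = 23584 \left(- \frac{1}{9006}\right) + 132424 \cdot \frac{1}{56309} = - \frac{11792}{4503} + \frac{132424}{56309} = - \frac{67690456}{253559427}$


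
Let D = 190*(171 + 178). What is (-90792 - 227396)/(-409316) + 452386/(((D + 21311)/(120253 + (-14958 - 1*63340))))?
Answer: 647398838140319/2988723103 ≈ 2.1661e+5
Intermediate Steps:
D = 66310 (D = 190*349 = 66310)
(-90792 - 227396)/(-409316) + 452386/(((D + 21311)/(120253 + (-14958 - 1*63340)))) = (-90792 - 227396)/(-409316) + 452386/(((66310 + 21311)/(120253 + (-14958 - 1*63340)))) = -318188*(-1/409316) + 452386/((87621/(120253 + (-14958 - 63340)))) = 79547/102329 + 452386/((87621/(120253 - 78298))) = 79547/102329 + 452386/((87621/41955)) = 79547/102329 + 452386/((87621*(1/41955))) = 79547/102329 + 452386/(29207/13985) = 79547/102329 + 452386*(13985/29207) = 79547/102329 + 6326618210/29207 = 647398838140319/2988723103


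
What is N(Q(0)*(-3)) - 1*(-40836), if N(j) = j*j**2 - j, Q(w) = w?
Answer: 40836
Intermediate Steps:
N(j) = j**3 - j
N(Q(0)*(-3)) - 1*(-40836) = ((0*(-3))**3 - 0*(-3)) - 1*(-40836) = (0**3 - 1*0) + 40836 = (0 + 0) + 40836 = 0 + 40836 = 40836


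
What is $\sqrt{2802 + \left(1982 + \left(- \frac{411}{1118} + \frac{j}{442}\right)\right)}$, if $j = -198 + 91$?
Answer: $\frac{\sqrt{431973670674}}{9503} \approx 69.162$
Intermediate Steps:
$j = -107$
$\sqrt{2802 + \left(1982 + \left(- \frac{411}{1118} + \frac{j}{442}\right)\right)} = \sqrt{2802 + \left(1982 - \left(\frac{107}{442} + \frac{411}{1118}\right)\right)} = \sqrt{2802 + \left(1982 - \frac{5794}{9503}\right)} = \sqrt{2802 + \frac{18829152}{9503}} = \sqrt{\frac{45456558}{9503}} = \frac{\sqrt{431973670674}}{9503}$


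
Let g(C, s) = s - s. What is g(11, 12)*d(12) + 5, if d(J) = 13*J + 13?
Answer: 5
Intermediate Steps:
d(J) = 13 + 13*J
g(C, s) = 0
g(11, 12)*d(12) + 5 = 0*(13 + 13*12) + 5 = 0*(13 + 156) + 5 = 0*169 + 5 = 0 + 5 = 5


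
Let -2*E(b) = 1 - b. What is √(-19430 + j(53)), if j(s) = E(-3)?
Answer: 2*I*√4858 ≈ 139.4*I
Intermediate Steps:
E(b) = -½ + b/2 (E(b) = -(1 - b)/2 = -½ + b/2)
j(s) = -2 (j(s) = -½ + (½)*(-3) = -½ - 3/2 = -2)
√(-19430 + j(53)) = √(-19430 - 2) = √(-19432) = 2*I*√4858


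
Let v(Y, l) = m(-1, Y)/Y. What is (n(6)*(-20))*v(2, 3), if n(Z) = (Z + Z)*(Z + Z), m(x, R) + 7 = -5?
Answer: 17280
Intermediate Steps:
m(x, R) = -12 (m(x, R) = -7 - 5 = -12)
v(Y, l) = -12/Y
n(Z) = 4*Z**2 (n(Z) = (2*Z)*(2*Z) = 4*Z**2)
(n(6)*(-20))*v(2, 3) = ((4*6**2)*(-20))*(-12/2) = ((4*36)*(-20))*(-12*1/2) = (144*(-20))*(-6) = -2880*(-6) = 17280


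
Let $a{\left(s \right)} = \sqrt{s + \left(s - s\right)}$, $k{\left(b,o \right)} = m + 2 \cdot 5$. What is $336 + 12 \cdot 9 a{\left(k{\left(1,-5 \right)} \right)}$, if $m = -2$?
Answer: $336 + 216 \sqrt{2} \approx 641.47$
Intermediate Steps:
$k{\left(b,o \right)} = 8$ ($k{\left(b,o \right)} = -2 + 2 \cdot 5 = -2 + 10 = 8$)
$a{\left(s \right)} = \sqrt{s}$ ($a{\left(s \right)} = \sqrt{s + 0} = \sqrt{s}$)
$336 + 12 \cdot 9 a{\left(k{\left(1,-5 \right)} \right)} = 336 + 12 \cdot 9 \sqrt{8} = 336 + 108 \cdot 2 \sqrt{2} = 336 + 216 \sqrt{2}$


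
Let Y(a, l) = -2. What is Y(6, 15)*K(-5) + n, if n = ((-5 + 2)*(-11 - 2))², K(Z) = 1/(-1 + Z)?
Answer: 4564/3 ≈ 1521.3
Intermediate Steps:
n = 1521 (n = (-3*(-13))² = 39² = 1521)
Y(6, 15)*K(-5) + n = -2/(-1 - 5) + 1521 = -2/(-6) + 1521 = -2*(-⅙) + 1521 = ⅓ + 1521 = 4564/3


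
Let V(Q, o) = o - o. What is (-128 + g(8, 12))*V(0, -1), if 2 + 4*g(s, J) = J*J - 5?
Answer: 0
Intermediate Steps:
g(s, J) = -7/4 + J**2/4 (g(s, J) = -1/2 + (J*J - 5)/4 = -1/2 + (J**2 - 5)/4 = -1/2 + (-5 + J**2)/4 = -1/2 + (-5/4 + J**2/4) = -7/4 + J**2/4)
V(Q, o) = 0 (V(Q, o) = o - o = 0)
(-128 + g(8, 12))*V(0, -1) = (-128 + (-7/4 + (1/4)*12**2))*0 = (-128 + (-7/4 + (1/4)*144))*0 = (-128 + (-7/4 + 36))*0 = (-128 + 137/4)*0 = -375/4*0 = 0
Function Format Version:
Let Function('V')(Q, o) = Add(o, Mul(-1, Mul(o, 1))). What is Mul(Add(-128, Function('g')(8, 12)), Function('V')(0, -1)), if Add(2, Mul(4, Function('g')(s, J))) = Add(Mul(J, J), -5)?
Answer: 0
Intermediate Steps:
Function('g')(s, J) = Add(Rational(-7, 4), Mul(Rational(1, 4), Pow(J, 2))) (Function('g')(s, J) = Add(Rational(-1, 2), Mul(Rational(1, 4), Add(Mul(J, J), -5))) = Add(Rational(-1, 2), Mul(Rational(1, 4), Add(Pow(J, 2), -5))) = Add(Rational(-1, 2), Mul(Rational(1, 4), Add(-5, Pow(J, 2)))) = Add(Rational(-1, 2), Add(Rational(-5, 4), Mul(Rational(1, 4), Pow(J, 2)))) = Add(Rational(-7, 4), Mul(Rational(1, 4), Pow(J, 2))))
Function('V')(Q, o) = 0 (Function('V')(Q, o) = Add(o, Mul(-1, o)) = 0)
Mul(Add(-128, Function('g')(8, 12)), Function('V')(0, -1)) = Mul(Add(-128, Add(Rational(-7, 4), Mul(Rational(1, 4), Pow(12, 2)))), 0) = Mul(Add(-128, Add(Rational(-7, 4), Mul(Rational(1, 4), 144))), 0) = Mul(Add(-128, Add(Rational(-7, 4), 36)), 0) = Mul(Add(-128, Rational(137, 4)), 0) = Mul(Rational(-375, 4), 0) = 0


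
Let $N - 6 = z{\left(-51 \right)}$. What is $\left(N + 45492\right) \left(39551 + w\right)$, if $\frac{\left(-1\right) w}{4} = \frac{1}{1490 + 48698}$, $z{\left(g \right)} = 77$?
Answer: $\frac{22616429497700}{12547} \approx 1.8025 \cdot 10^{9}$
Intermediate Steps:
$N = 83$ ($N = 6 + 77 = 83$)
$w = - \frac{1}{12547}$ ($w = - \frac{4}{1490 + 48698} = - \frac{4}{50188} = \left(-4\right) \frac{1}{50188} = - \frac{1}{12547} \approx -7.97 \cdot 10^{-5}$)
$\left(N + 45492\right) \left(39551 + w\right) = \left(83 + 45492\right) \left(39551 - \frac{1}{12547}\right) = 45575 \cdot \frac{496246396}{12547} = \frac{22616429497700}{12547}$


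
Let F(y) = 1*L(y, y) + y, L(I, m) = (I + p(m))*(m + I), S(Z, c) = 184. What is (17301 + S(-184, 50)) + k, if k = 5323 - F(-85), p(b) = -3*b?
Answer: 51793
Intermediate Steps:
L(I, m) = (I + m)*(I - 3*m) (L(I, m) = (I - 3*m)*(m + I) = (I - 3*m)*(I + m) = (I + m)*(I - 3*m))
F(y) = y - 4*y² (F(y) = 1*(y² - 3*y² - 2*y*y) + y = 1*(y² - 3*y² - 2*y²) + y = 1*(-4*y²) + y = -4*y² + y = y - 4*y²)
k = 34308 (k = 5323 - (-85)*(1 - 4*(-85)) = 5323 - (-85)*(1 + 340) = 5323 - (-85)*341 = 5323 - 1*(-28985) = 5323 + 28985 = 34308)
(17301 + S(-184, 50)) + k = (17301 + 184) + 34308 = 17485 + 34308 = 51793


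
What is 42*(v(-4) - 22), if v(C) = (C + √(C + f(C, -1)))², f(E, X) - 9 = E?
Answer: -546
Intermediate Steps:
f(E, X) = 9 + E
v(C) = (C + √(9 + 2*C))² (v(C) = (C + √(C + (9 + C)))² = (C + √(9 + 2*C))²)
42*(v(-4) - 22) = 42*((-4 + √(9 + 2*(-4)))² - 22) = 42*((-4 + √(9 - 8))² - 22) = 42*((-4 + √1)² - 22) = 42*((-4 + 1)² - 22) = 42*((-3)² - 22) = 42*(9 - 22) = 42*(-13) = -546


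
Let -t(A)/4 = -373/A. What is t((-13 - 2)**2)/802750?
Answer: 746/90309375 ≈ 8.2605e-6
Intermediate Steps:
t(A) = 1492/A (t(A) = -(-1492)/A = 1492/A)
t((-13 - 2)**2)/802750 = (1492/((-13 - 2)**2))/802750 = (1492/((-15)**2))*(1/802750) = (1492/225)*(1/802750) = 746/90309375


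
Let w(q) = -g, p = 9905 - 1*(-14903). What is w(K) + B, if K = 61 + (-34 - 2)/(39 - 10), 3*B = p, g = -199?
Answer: 25405/3 ≈ 8468.3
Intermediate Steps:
p = 24808 (p = 9905 + 14903 = 24808)
B = 24808/3 (B = (⅓)*24808 = 24808/3 ≈ 8269.3)
K = 1733/29 (K = 61 - 36/29 = 1733/29 ≈ 59.759)
w(q) = 199 (w(q) = -1*(-199) = 199)
w(K) + B = 199 + 24808/3 = 25405/3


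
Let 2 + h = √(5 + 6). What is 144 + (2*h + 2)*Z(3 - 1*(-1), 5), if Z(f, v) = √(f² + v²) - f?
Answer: 144 + 2*(1 - √11)*(4 - √41) ≈ 155.13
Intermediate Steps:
h = -2 + √11 (h = -2 + √(5 + 6) = -2 + √11 ≈ 1.3166)
144 + (2*h + 2)*Z(3 - 1*(-1), 5) = 144 + (2*(-2 + √11) + 2)*(√((3 - 1*(-1))² + 5²) - (3 - 1*(-1))) = 144 + ((-4 + 2*√11) + 2)*(√((3 + 1)² + 25) - (3 + 1)) = 144 + (-2 + 2*√11)*(√(4² + 25) - 1*4) = 144 + (-2 + 2*√11)*(√(16 + 25) - 4) = 144 + (-2 + 2*√11)*(√41 - 4) = 144 + (-2 + 2*√11)*(-4 + √41) = 144 + (-4 + √41)*(-2 + 2*√11)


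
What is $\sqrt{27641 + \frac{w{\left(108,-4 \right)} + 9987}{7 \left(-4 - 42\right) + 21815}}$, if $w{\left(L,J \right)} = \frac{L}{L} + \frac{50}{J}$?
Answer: $\frac{\sqrt{51075792267322}}{42986} \approx 166.26$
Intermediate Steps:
$w{\left(L,J \right)} = 1 + \frac{50}{J}$
$\sqrt{27641 + \frac{w{\left(108,-4 \right)} + 9987}{7 \left(-4 - 42\right) + 21815}} = \sqrt{27641 + \frac{\frac{50 - 4}{-4} + 9987}{7 \left(-4 - 42\right) + 21815}} = \sqrt{27641 + \frac{\left(- \frac{1}{4}\right) 46 + 9987}{7 \left(-4 - 42\right) + 21815}} = \sqrt{27641 + \frac{- \frac{23}{2} + 9987}{7 \left(-4 - 42\right) + 21815}} = \sqrt{27641 + \frac{19951}{2 \left(7 \left(-4 - 42\right) + 21815\right)}} = \sqrt{27641 + \frac{19951}{2 \left(7 \left(-46\right) + 21815\right)}} = \sqrt{27641 + \frac{19951}{2 \left(-322 + 21815\right)}} = \sqrt{27641 + \frac{19951}{2 \cdot 21493}} = \sqrt{27641 + \frac{19951}{2} \cdot \frac{1}{21493}} = \sqrt{27641 + \frac{19951}{42986}} = \sqrt{\frac{1188195977}{42986}} = \frac{\sqrt{51075792267322}}{42986}$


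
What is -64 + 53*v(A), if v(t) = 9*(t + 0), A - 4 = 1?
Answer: 2321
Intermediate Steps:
A = 5 (A = 4 + 1 = 5)
v(t) = 9*t
-64 + 53*v(A) = -64 + 53*(9*5) = -64 + 53*45 = -64 + 2385 = 2321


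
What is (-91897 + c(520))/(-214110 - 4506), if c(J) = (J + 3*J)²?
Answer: -1411501/72872 ≈ -19.370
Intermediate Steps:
c(J) = 16*J² (c(J) = (4*J)² = 16*J²)
(-91897 + c(520))/(-214110 - 4506) = (-91897 + 16*520²)/(-214110 - 4506) = (-91897 + 16*270400)/(-218616) = (-91897 + 4326400)*(-1/218616) = 4234503*(-1/218616) = -1411501/72872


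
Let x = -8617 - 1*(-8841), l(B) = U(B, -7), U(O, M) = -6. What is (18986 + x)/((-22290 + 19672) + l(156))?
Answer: -9605/1312 ≈ -7.3209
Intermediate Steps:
l(B) = -6
x = 224 (x = -8617 + 8841 = 224)
(18986 + x)/((-22290 + 19672) + l(156)) = (18986 + 224)/((-22290 + 19672) - 6) = 19210/(-2618 - 6) = 19210/(-2624) = 19210*(-1/2624) = -9605/1312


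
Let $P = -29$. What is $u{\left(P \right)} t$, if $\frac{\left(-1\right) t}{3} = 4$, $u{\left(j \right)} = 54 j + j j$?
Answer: $8700$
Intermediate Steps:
$u{\left(j \right)} = j^{2} + 54 j$ ($u{\left(j \right)} = 54 j + j^{2} = j^{2} + 54 j$)
$t = -12$ ($t = \left(-3\right) 4 = -12$)
$u{\left(P \right)} t = - 29 \left(54 - 29\right) \left(-12\right) = \left(-29\right) 25 \left(-12\right) = \left(-725\right) \left(-12\right) = 8700$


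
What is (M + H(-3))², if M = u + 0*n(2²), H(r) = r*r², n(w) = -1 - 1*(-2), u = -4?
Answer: 961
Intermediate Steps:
n(w) = 1 (n(w) = -1 + 2 = 1)
H(r) = r³
M = -4 (M = -4 + 0*1 = -4 + 0 = -4)
(M + H(-3))² = (-4 + (-3)³)² = (-4 - 27)² = (-31)² = 961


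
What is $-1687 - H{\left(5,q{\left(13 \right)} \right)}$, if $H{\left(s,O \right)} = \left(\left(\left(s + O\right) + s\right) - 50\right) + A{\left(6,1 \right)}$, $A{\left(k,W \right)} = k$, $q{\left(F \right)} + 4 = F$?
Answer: $-1662$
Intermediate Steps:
$q{\left(F \right)} = -4 + F$
$H{\left(s,O \right)} = -44 + O + 2 s$ ($H{\left(s,O \right)} = \left(\left(\left(s + O\right) + s\right) - 50\right) + 6 = \left(\left(\left(O + s\right) + s\right) - 50\right) + 6 = \left(\left(O + 2 s\right) - 50\right) + 6 = \left(-50 + O + 2 s\right) + 6 = -44 + O + 2 s$)
$-1687 - H{\left(5,q{\left(13 \right)} \right)} = -1687 - \left(-44 + \left(-4 + 13\right) + 2 \cdot 5\right) = -1687 - \left(-44 + 9 + 10\right) = -1687 - -25 = -1687 + 25 = -1662$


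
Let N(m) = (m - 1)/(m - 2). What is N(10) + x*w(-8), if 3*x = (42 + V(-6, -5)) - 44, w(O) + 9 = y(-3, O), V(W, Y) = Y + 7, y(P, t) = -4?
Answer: 9/8 ≈ 1.1250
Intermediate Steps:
V(W, Y) = 7 + Y
w(O) = -13 (w(O) = -9 - 4 = -13)
x = 0 (x = ((42 + (7 - 5)) - 44)/3 = ((42 + 2) - 44)/3 = (44 - 44)/3 = (1/3)*0 = 0)
N(m) = (-1 + m)/(-2 + m)
N(10) + x*w(-8) = (-1 + 10)/(-2 + 10) + 0*(-13) = 9/8 + 0 = 9/8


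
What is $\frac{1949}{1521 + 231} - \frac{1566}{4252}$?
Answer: $\frac{1385879}{1862376} \approx 0.74415$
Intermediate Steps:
$\frac{1949}{1521 + 231} - \frac{1566}{4252} = \frac{1949}{1752} - \frac{783}{2126} = \frac{1385879}{1862376}$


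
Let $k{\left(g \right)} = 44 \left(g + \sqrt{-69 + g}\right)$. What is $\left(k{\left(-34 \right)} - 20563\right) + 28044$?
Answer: $5985 + 44 i \sqrt{103} \approx 5985.0 + 446.55 i$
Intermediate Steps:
$k{\left(g \right)} = 44 g + 44 \sqrt{-69 + g}$
$\left(k{\left(-34 \right)} - 20563\right) + 28044 = \left(\left(44 \left(-34\right) + 44 \sqrt{-69 - 34}\right) - 20563\right) + 28044 = \left(\left(-1496 + 44 \sqrt{-103}\right) - 20563\right) + 28044 = \left(\left(-1496 + 44 i \sqrt{103}\right) - 20563\right) + 28044 = \left(-22059 + 44 i \sqrt{103}\right) + 28044 = 5985 + 44 i \sqrt{103}$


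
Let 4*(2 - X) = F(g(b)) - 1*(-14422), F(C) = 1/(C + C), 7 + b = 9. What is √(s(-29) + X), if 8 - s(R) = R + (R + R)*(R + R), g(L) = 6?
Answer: I*√997995/12 ≈ 83.25*I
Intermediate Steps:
b = 2 (b = -7 + 9 = 2)
F(C) = 1/(2*C)
s(R) = 8 - R - 4*R² (s(R) = 8 - (R + (R + R)*(R + R)) = 8 - (R + (2*R)*(2*R)) = 8 - (R + 4*R²) = 8 + (-R - 4*R²) = 8 - R - 4*R²)
X = -172969/48 (X = 2 - ((½)/6 - 1*(-14422))/4 = 2 - ((½)*(⅙) + 14422)/4 = 2 - (1/12 + 14422)/4 = 2 - ¼*173065/12 = 2 - 173065/48 = -172969/48 ≈ -3603.5)
√(s(-29) + X) = √((8 - 1*(-29) - 4*(-29)²) - 172969/48) = √((8 + 29 - 4*841) - 172969/48) = √((8 + 29 - 3364) - 172969/48) = √(-3327 - 172969/48) = √(-332665/48) = I*√997995/12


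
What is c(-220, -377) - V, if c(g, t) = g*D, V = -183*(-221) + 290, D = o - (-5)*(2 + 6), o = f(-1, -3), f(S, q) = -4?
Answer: -48653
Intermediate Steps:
o = -4
D = 36 (D = -4 - (-5)*(2 + 6) = -4 - (-5)*8 = -4 - 1*(-40) = -4 + 40 = 36)
V = 40733 (V = 40443 + 290 = 40733)
c(g, t) = 36*g (c(g, t) = g*36 = 36*g)
c(-220, -377) - V = 36*(-220) - 1*40733 = -7920 - 40733 = -48653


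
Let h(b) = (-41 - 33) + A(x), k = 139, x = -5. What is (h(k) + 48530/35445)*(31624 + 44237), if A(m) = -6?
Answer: -14095327818/2363 ≈ -5.9650e+6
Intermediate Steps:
h(b) = -80 (h(b) = (-41 - 33) - 6 = -74 - 6 = -80)
(h(k) + 48530/35445)*(31624 + 44237) = (-80 + 48530/35445)*(31624 + 44237) = (-80 + 48530*(1/35445))*75861 = (-80 + 9706/7089)*75861 = -557414/7089*75861 = -14095327818/2363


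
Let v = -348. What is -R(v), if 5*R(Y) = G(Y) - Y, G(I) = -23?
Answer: -65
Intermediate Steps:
R(Y) = -23/5 - Y/5 (R(Y) = (-23 - Y)/5 = -23/5 - Y/5)
-R(v) = -(-23/5 - 1/5*(-348)) = -(-23/5 + 348/5) = -1*65 = -65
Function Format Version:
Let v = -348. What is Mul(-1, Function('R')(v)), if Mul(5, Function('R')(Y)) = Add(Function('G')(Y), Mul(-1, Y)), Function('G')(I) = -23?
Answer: -65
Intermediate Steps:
Function('R')(Y) = Add(Rational(-23, 5), Mul(Rational(-1, 5), Y)) (Function('R')(Y) = Mul(Rational(1, 5), Add(-23, Mul(-1, Y))) = Add(Rational(-23, 5), Mul(Rational(-1, 5), Y)))
Mul(-1, Function('R')(v)) = Mul(-1, Add(Rational(-23, 5), Mul(Rational(-1, 5), -348))) = Mul(-1, Add(Rational(-23, 5), Rational(348, 5))) = Mul(-1, 65) = -65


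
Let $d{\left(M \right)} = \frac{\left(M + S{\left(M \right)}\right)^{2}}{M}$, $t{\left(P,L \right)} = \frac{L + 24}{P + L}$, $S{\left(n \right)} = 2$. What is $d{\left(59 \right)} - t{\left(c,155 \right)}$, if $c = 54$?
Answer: $\frac{767128}{12331} \approx 62.211$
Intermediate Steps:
$t{\left(P,L \right)} = \frac{24 + L}{L + P}$
$d{\left(M \right)} = \frac{\left(2 + M\right)^{2}}{M}$ ($d{\left(M \right)} = \frac{\left(M + 2\right)^{2}}{M} = \frac{\left(2 + M\right)^{2}}{M}$)
$d{\left(59 \right)} - t{\left(c,155 \right)} = \frac{\left(2 + 59\right)^{2}}{59} - \frac{24 + 155}{155 + 54} = \frac{61^{2}}{59} - \frac{1}{209} \cdot 179 = \frac{1}{59} \cdot 3721 - \frac{1}{209} \cdot 179 = \frac{3721}{59} - \frac{179}{209} = \frac{767128}{12331}$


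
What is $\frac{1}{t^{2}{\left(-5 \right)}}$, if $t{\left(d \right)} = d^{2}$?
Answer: $\frac{1}{625} \approx 0.0016$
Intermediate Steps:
$\frac{1}{t^{2}{\left(-5 \right)}} = \frac{1}{\left(\left(-5\right)^{2}\right)^{2}} = \frac{1}{25^{2}} = \frac{1}{625}$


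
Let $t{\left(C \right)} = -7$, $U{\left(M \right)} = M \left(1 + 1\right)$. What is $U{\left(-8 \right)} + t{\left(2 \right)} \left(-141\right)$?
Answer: $971$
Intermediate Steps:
$U{\left(M \right)} = 2 M$ ($U{\left(M \right)} = M 2 = 2 M$)
$U{\left(-8 \right)} + t{\left(2 \right)} \left(-141\right) = 2 \left(-8\right) - -987 = -16 + 987 = 971$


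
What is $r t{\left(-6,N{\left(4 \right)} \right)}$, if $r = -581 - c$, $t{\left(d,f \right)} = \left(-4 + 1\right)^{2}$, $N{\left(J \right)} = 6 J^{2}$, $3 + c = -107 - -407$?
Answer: $-7902$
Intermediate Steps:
$c = 297$ ($c = -3 - -300 = -3 + \left(-107 + 407\right) = -3 + 300 = 297$)
$t{\left(d,f \right)} = 9$ ($t{\left(d,f \right)} = \left(-3\right)^{2} = 9$)
$r = -878$ ($r = -581 - 297 = -878$)
$r t{\left(-6,N{\left(4 \right)} \right)} = \left(-878\right) 9 = -7902$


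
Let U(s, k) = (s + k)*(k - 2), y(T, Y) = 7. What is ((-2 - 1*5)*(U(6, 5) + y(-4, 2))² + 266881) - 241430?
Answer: 14251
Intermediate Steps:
U(s, k) = (-2 + k)*(k + s) (U(s, k) = (k + s)*(-2 + k) = (-2 + k)*(k + s))
((-2 - 1*5)*(U(6, 5) + y(-4, 2))² + 266881) - 241430 = ((-2 - 1*5)*((5² - 2*5 - 2*6 + 5*6) + 7)² + 266881) - 241430 = ((-2 - 5)*((25 - 10 - 12 + 30) + 7)² + 266881) - 241430 = (-7*(33 + 7)² + 266881) - 241430 = (-7*40² + 266881) - 241430 = (-7*1600 + 266881) - 241430 = (-11200 + 266881) - 241430 = 255681 - 241430 = 14251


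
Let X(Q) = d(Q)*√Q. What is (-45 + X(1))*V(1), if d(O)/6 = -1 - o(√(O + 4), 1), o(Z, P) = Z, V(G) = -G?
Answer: 51 + 6*√5 ≈ 64.416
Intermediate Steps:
d(O) = -6 - 6*√(4 + O) (d(O) = 6*(-1 - √(O + 4)) = 6*(-1 - √(4 + O)) = -6 - 6*√(4 + O))
X(Q) = √Q*(-6 - 6*√(4 + Q)) (X(Q) = (-6 - 6*√(4 + Q))*√Q = √Q*(-6 - 6*√(4 + Q)))
(-45 + X(1))*V(1) = (-45 + 6*√1*(-1 - √(4 + 1)))*(-1*1) = (-45 + 6*1*(-1 - √5))*(-1) = (-45 + (-6 - 6*√5))*(-1) = (-51 - 6*√5)*(-1) = 51 + 6*√5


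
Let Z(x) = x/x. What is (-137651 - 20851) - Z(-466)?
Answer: -158503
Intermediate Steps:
Z(x) = 1
(-137651 - 20851) - Z(-466) = (-137651 - 20851) - 1*1 = -158502 - 1 = -158503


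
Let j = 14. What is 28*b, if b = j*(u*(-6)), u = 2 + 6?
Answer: -18816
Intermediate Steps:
u = 8
b = -672 (b = 14*(8*(-6)) = 14*(-48) = -672)
28*b = 28*(-672) = -18816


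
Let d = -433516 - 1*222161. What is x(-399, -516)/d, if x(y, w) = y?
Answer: 133/218559 ≈ 0.00060853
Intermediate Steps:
d = -655677 (d = -433516 - 222161 = -655677)
x(-399, -516)/d = -399/(-655677) = -399*(-1/655677) = 133/218559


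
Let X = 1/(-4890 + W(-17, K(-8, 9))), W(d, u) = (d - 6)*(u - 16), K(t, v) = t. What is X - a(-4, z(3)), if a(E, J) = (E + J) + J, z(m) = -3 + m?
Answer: 17351/4338 ≈ 3.9998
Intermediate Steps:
a(E, J) = E + 2*J
W(d, u) = (-16 + u)*(-6 + d) (W(d, u) = (-6 + d)*(-16 + u) = (-16 + u)*(-6 + d))
X = -1/4338 (X = 1/(-4890 + (96 - 16*(-17) - 6*(-8) - 17*(-8))) = 1/(-4890 + (96 + 272 + 48 + 136)) = 1/(-4890 + 552) = 1/(-4338) = -1/4338 ≈ -0.00023052)
X - a(-4, z(3)) = -1/4338 - (-4 + 2*(-3 + 3)) = -1/4338 - (-4 + 2*0) = -1/4338 - (-4 + 0) = -1/4338 - 1*(-4) = -1/4338 + 4 = 17351/4338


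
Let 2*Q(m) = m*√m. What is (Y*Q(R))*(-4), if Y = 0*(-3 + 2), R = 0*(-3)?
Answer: 0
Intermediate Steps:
R = 0
Q(m) = m^(3/2)/2 (Q(m) = (m*√m)/2 = m^(3/2)/2)
Y = 0 (Y = 0*(-1) = 0)
(Y*Q(R))*(-4) = (0*(0^(3/2)/2))*(-4) = (0*((½)*0))*(-4) = (0*0)*(-4) = 0*(-4) = 0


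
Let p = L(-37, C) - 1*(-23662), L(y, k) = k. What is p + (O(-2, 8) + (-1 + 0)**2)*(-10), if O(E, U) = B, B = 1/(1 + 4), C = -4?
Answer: 23646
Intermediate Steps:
p = 23658 (p = -4 - 1*(-23662) = -4 + 23662 = 23658)
B = 1/5 ≈ 0.20000
O(E, U) = 1/5
p + (O(-2, 8) + (-1 + 0)**2)*(-10) = 23658 + (1/5 + (-1 + 0)**2)*(-10) = 23658 + (1/5 + (-1)**2)*(-10) = 23658 + (1/5 + 1)*(-10) = 23658 + (6/5)*(-10) = 23658 - 12 = 23646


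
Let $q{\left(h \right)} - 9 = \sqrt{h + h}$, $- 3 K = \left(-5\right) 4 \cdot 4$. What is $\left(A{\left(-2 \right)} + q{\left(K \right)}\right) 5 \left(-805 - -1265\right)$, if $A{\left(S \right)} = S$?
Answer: $16100 + \frac{9200 \sqrt{30}}{3} \approx 32897.0$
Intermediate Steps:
$K = \frac{80}{3}$ ($K = - \frac{\left(-5\right) 4 \cdot 4}{3} = - \frac{\left(-20\right) 4}{3} = \left(- \frac{1}{3}\right) \left(-80\right) = \frac{80}{3} \approx 26.667$)
$q{\left(h \right)} = 9 + \sqrt{2} \sqrt{h}$ ($q{\left(h \right)} = 9 + \sqrt{h + h} = 9 + \sqrt{2 h} = 9 + \sqrt{2} \sqrt{h}$)
$\left(A{\left(-2 \right)} + q{\left(K \right)}\right) 5 \left(-805 - -1265\right) = \left(-2 + \left(9 + \sqrt{2} \sqrt{\frac{80}{3}}\right)\right) 5 \left(-805 - -1265\right) = \left(-2 + \left(9 + \sqrt{2} \frac{4 \sqrt{15}}{3}\right)\right) 5 \left(-805 + 1265\right) = \left(-2 + \left(9 + \frac{4 \sqrt{30}}{3}\right)\right) 5 \cdot 460 = \left(7 + \frac{4 \sqrt{30}}{3}\right) 5 \cdot 460 = \left(35 + \frac{20 \sqrt{30}}{3}\right) 460 = 16100 + \frac{9200 \sqrt{30}}{3}$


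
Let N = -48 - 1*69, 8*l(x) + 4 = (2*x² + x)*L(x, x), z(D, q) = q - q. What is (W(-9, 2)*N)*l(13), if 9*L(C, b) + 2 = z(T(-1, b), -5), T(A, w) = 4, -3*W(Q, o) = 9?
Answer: -14391/4 ≈ -3597.8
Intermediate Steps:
W(Q, o) = -3 (W(Q, o) = -⅓*9 = -3)
z(D, q) = 0
L(C, b) = -2/9 (L(C, b) = -2/9 + (⅑)*0 = -2/9 + 0 = -2/9)
l(x) = -½ - x²/18 - x/36 (l(x) = -½ + ((2*x² + x)*(-2/9))/8 = -½ + ((x + 2*x²)*(-2/9))/8 = -½ + (-4*x²/9 - 2*x/9)/8 = -½ + (-x²/18 - x/36) = -½ - x²/18 - x/36)
N = -117 (N = -48 - 69 = -117)
(W(-9, 2)*N)*l(13) = (-3*(-117))*(-½ - 1/18*13² - 1/36*13) = 351*(-½ - 1/18*169 - 13/36) = 351*(-½ - 169/18 - 13/36) = 351*(-41/4) = -14391/4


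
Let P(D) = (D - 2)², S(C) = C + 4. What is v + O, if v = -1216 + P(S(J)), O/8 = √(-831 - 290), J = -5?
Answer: -1207 + 8*I*√1121 ≈ -1207.0 + 267.85*I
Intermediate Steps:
S(C) = 4 + C
P(D) = (-2 + D)²
O = 8*I*√1121 (O = 8*√(-831 - 290) = 8*√(-1121) = 8*(I*√1121) = 8*I*√1121 ≈ 267.85*I)
v = -1207 (v = -1216 + (-2 + (4 - 5))² = -1216 + (-2 - 1)² = -1216 + (-3)² = -1216 + 9 = -1207)
v + O = -1207 + 8*I*√1121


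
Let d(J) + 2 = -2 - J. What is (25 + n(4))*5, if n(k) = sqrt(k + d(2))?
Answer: 125 + 5*I*sqrt(2) ≈ 125.0 + 7.0711*I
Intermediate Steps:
d(J) = -4 - J (d(J) = -2 + (-2 - J) = -4 - J)
n(k) = sqrt(-6 + k) (n(k) = sqrt(k + (-4 - 1*2)) = sqrt(k + (-4 - 2)) = sqrt(k - 6) = sqrt(-6 + k))
(25 + n(4))*5 = (25 + sqrt(-6 + 4))*5 = (25 + sqrt(-2))*5 = (25 + I*sqrt(2))*5 = 125 + 5*I*sqrt(2)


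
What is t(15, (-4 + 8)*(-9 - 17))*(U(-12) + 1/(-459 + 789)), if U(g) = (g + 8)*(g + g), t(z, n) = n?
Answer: -1647412/165 ≈ -9984.3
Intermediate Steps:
U(g) = 2*g*(8 + g) (U(g) = (8 + g)*(2*g) = 2*g*(8 + g))
t(15, (-4 + 8)*(-9 - 17))*(U(-12) + 1/(-459 + 789)) = ((-4 + 8)*(-9 - 17))*(2*(-12)*(8 - 12) + 1/(-459 + 789)) = (4*(-26))*(2*(-12)*(-4) + 1/330) = -104*(96 + 1/330) = -104*31681/330 = -1647412/165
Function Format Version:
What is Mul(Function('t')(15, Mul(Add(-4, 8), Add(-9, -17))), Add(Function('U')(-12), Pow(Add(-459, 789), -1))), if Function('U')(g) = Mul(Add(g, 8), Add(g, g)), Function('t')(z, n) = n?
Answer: Rational(-1647412, 165) ≈ -9984.3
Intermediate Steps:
Function('U')(g) = Mul(2, g, Add(8, g)) (Function('U')(g) = Mul(Add(8, g), Mul(2, g)) = Mul(2, g, Add(8, g)))
Mul(Function('t')(15, Mul(Add(-4, 8), Add(-9, -17))), Add(Function('U')(-12), Pow(Add(-459, 789), -1))) = Mul(Mul(Add(-4, 8), Add(-9, -17)), Add(Mul(2, -12, Add(8, -12)), Pow(Add(-459, 789), -1))) = Mul(Mul(4, -26), Add(Mul(2, -12, -4), Pow(330, -1))) = Mul(-104, Add(96, Rational(1, 330))) = Mul(-104, Rational(31681, 330)) = Rational(-1647412, 165)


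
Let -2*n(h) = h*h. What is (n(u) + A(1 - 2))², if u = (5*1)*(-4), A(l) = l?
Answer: 40401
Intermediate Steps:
u = -20 (u = 5*(-4) = -20)
n(h) = -h²/2 (n(h) = -h*h/2 = -h²/2)
(n(u) + A(1 - 2))² = (-½*(-20)² + (1 - 2))² = (-½*400 - 1)² = (-200 - 1)² = (-201)² = 40401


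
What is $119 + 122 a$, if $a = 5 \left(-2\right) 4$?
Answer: $-4761$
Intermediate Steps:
$a = -40$ ($a = \left(-10\right) 4 = -40$)
$119 + 122 a = 119 + 122 \left(-40\right) = 119 - 4880 = -4761$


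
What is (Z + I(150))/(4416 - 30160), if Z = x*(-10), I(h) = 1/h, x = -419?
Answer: -628501/3861600 ≈ -0.16276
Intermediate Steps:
Z = 4190 (Z = -419*(-10) = 4190)
(Z + I(150))/(4416 - 30160) = (4190 + 1/150)/(4416 - 30160) = (4190 + 1/150)/(-25744) = (628501/150)*(-1/25744) = -628501/3861600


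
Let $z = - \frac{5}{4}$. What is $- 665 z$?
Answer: $\frac{3325}{4} \approx 831.25$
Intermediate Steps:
$z = - \frac{5}{4}$ ($z = \left(-5\right) \frac{1}{4} = - \frac{5}{4} \approx -1.25$)
$- 665 z = \left(-665\right) \left(- \frac{5}{4}\right) = \frac{3325}{4}$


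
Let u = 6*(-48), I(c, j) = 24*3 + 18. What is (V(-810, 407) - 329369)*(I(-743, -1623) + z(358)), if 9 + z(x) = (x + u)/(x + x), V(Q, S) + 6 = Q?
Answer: -9586261105/358 ≈ -2.6777e+7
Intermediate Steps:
I(c, j) = 90 (I(c, j) = 72 + 18 = 90)
V(Q, S) = -6 + Q
u = -288
z(x) = -9 + (-288 + x)/(2*x) (z(x) = -9 + (x - 288)/(x + x) = -9 + (-288 + x)/((2*x)) = -9 + (-288 + x)*(1/(2*x)) = -9 + (-288 + x)/(2*x))
(V(-810, 407) - 329369)*(I(-743, -1623) + z(358)) = ((-6 - 810) - 329369)*(90 + (-17/2 - 144/358)) = (-816 - 329369)*(90 + (-17/2 - 144*1/358)) = -330185*(90 + (-17/2 - 72/179)) = -330185*(90 - 3187/358) = -330185*29033/358 = -9586261105/358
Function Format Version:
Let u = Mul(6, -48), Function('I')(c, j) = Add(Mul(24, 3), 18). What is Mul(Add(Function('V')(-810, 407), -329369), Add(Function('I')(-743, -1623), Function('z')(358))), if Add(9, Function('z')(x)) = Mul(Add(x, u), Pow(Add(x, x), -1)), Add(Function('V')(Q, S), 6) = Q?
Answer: Rational(-9586261105, 358) ≈ -2.6777e+7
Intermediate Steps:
Function('I')(c, j) = 90 (Function('I')(c, j) = Add(72, 18) = 90)
Function('V')(Q, S) = Add(-6, Q)
u = -288
Function('z')(x) = Add(-9, Mul(Rational(1, 2), Pow(x, -1), Add(-288, x))) (Function('z')(x) = Add(-9, Mul(Add(x, -288), Pow(Add(x, x), -1))) = Add(-9, Mul(Add(-288, x), Pow(Mul(2, x), -1))) = Add(-9, Mul(Add(-288, x), Mul(Rational(1, 2), Pow(x, -1)))) = Add(-9, Mul(Rational(1, 2), Pow(x, -1), Add(-288, x))))
Mul(Add(Function('V')(-810, 407), -329369), Add(Function('I')(-743, -1623), Function('z')(358))) = Mul(Add(Add(-6, -810), -329369), Add(90, Add(Rational(-17, 2), Mul(-144, Pow(358, -1))))) = Mul(Add(-816, -329369), Add(90, Add(Rational(-17, 2), Mul(-144, Rational(1, 358))))) = Mul(-330185, Add(90, Add(Rational(-17, 2), Rational(-72, 179)))) = Mul(-330185, Add(90, Rational(-3187, 358))) = Mul(-330185, Rational(29033, 358)) = Rational(-9586261105, 358)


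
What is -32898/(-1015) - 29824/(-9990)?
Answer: 35892238/1013985 ≈ 35.397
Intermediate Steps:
-32898/(-1015) - 29824/(-9990) = -32898*(-1/1015) - 29824*(-1/9990) = 32898/1015 + 14912/4995 = 35892238/1013985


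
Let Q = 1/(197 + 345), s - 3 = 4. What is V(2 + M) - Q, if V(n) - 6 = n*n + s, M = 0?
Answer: 9213/542 ≈ 16.998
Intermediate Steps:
s = 7 (s = 3 + 4 = 7)
Q = 1/542 ≈ 0.0018450
V(n) = 13 + n² (V(n) = 6 + (n*n + 7) = 6 + (n² + 7) = 6 + (7 + n²) = 13 + n²)
V(2 + M) - Q = (13 + (2 + 0)²) - 1*1/542 = (13 + 2²) - 1/542 = (13 + 4) - 1/542 = 17 - 1/542 = 9213/542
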